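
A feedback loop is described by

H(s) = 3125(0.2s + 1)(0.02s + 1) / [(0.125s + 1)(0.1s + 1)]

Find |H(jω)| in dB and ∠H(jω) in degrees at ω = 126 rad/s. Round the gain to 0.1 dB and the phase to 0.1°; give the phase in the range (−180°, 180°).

At ω = 126 rad/s:
zero (1 + j126·0.2) = 1 + j25.2 → |·| ≈ 25.22, ∠ ≈ 87.73°
zero (1 + j126·0.02) = 1 + j2.52 → |·| ≈ 2.7112, ∠ ≈ 68.36°
pole (1 + j126·0.125) = 1 + j15.75 → |·| ≈ 15.782, ∠ ≈ 86.37°
pole (1 + j126·0.1) = 1 + j12.6 → |·| ≈ 12.64, ∠ ≈ 85.46°
|H| = 3125 · 25.22 · 2.7112 / (15.782 · 12.64) ≈ 1071.1
Gain = 20 log₁₀(1071.1) ≈ 60.60 dB
∠H = (87.73° + 68.36°) − (86.37° + 85.46°) = -15.74°

60.6 dB, -15.7°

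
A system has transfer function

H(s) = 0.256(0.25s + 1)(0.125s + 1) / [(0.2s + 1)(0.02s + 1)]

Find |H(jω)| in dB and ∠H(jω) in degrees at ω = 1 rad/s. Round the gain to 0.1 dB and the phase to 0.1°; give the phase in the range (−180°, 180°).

-11.7 dB, 8.7°

At ω = 1 rad/s:
zero (1 + j1·0.25) = 1 + j0.25 → |·| ≈ 1.0308, ∠ ≈ 14.04°
zero (1 + j1·0.125) = 1 + j0.125 → |·| ≈ 1.0078, ∠ ≈ 7.13°
pole (1 + j1·0.2) = 1 + j0.2 → |·| ≈ 1.0198, ∠ ≈ 11.31°
pole (1 + j1·0.02) = 1 + j0.02 → |·| ≈ 1.0002, ∠ ≈ 1.15°
|H| = 0.256 · 1.0308 · 1.0078 / (1.0198 · 1.0002) ≈ 0.26073
Gain = 20 log₁₀(0.26073) ≈ -11.68 dB
∠H = (14.04° + 7.13°) − (11.31° + 1.15°) = 8.71°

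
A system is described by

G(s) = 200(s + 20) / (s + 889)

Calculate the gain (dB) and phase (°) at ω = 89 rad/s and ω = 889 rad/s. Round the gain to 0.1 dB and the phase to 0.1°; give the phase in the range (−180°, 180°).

At s = jω = j89:
zero (s+20): 20 + j89 → |·| = √(20²+89²) = √8321 ≈ 91.22, ∠ = arctan(89/20) ≈ 77.33°
pole (s+889): 889 + j89 → |·| = √(889²+89²) = √798242 ≈ 893.44, ∠ = arctan(89/889) ≈ 5.72°
|G| = 200 · 91.22 / 893.44 ≈ 20.42
Gain = 20 log₁₀(20.42) ≈ 26.20 dB
∠G = 77.33° − 5.72° = 71.61°

At s = jω = j889:
zero (s+20): 20 + j889 → |·| = √(20²+889²) = √790721 ≈ 889.22, ∠ = arctan(889/20) ≈ 88.71°
pole (s+889): 889 + j889 → |·| = √(889²+889²) = √1580642 ≈ 1257.2, ∠ = arctan(889/889) ≈ 45.00°
|G| = 200 · 889.22 / 1257.2 ≈ 141.46
Gain = 20 log₁₀(141.46) ≈ 43.01 dB
∠G = 88.71° − 45.00° = 43.71°

ω = 89: 26.2 dB, 71.6°; ω = 889: 43.0 dB, 43.7°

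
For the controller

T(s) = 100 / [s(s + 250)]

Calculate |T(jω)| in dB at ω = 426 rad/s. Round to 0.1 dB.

At s = jω = j426:
pole (s+250): 250 + j426 → |·| = √(250²+426²) = √243976 ≈ 493.94, ∠ = arctan(426/250) ≈ 59.59°
pole at origin: |s| = 426, ∠ = 90.00° (in denominator)
|T| = 100 / 2.1042e+05 ≈ 0.00047524
Gain = 20 log₁₀(0.00047524) ≈ -66.46 dB

-66.5 dB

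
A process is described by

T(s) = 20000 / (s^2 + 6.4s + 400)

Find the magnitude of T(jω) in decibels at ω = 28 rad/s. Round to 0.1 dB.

At s = jω = j28:
quadratic: (j28)² + 6.4·j28 + 400 = -384 + j179.2 → |·| ≈ 423.76, ∠ ≈ 154.98°
|T| = 20000 / 423.76 ≈ 47.197
Gain = 20 log₁₀(47.197) ≈ 33.48 dB

33.5 dB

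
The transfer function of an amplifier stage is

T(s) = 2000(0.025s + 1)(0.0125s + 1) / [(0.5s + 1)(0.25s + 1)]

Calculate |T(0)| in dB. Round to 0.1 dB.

T(0) = 2000 · 1 / 1 = 2000
20 log₁₀(2000) ≈ 66.02 dB

66.0 dB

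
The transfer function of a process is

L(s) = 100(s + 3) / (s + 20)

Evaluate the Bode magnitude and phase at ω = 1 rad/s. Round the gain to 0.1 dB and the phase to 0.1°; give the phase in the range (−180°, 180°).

At s = jω = j1:
zero (s+3): 3 + j1 → |·| = √(3²+1²) = √10 ≈ 3.1623, ∠ = arctan(1/3) ≈ 18.43°
pole (s+20): 20 + j1 → |·| = √(20²+1²) = √401 ≈ 20.025, ∠ = arctan(1/20) ≈ 2.86°
|L| = 100 · 3.1623 / 20.025 ≈ 15.792
Gain = 20 log₁₀(15.792) ≈ 23.97 dB
∠L = 18.43° − 2.86° = 15.57°

24.0 dB, 15.6°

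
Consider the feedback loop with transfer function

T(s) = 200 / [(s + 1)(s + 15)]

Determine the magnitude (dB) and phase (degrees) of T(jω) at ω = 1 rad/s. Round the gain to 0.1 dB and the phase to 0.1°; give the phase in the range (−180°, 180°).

At s = jω = j1:
pole (s+1): 1 + j1 → |·| = √(1²+1²) = √2 ≈ 1.4142, ∠ = arctan(1/1) ≈ 45.00°
pole (s+15): 15 + j1 → |·| = √(15²+1²) = √226 ≈ 15.033, ∠ = arctan(1/15) ≈ 3.81°
|T| = 200 / 21.26 ≈ 9.4073
Gain = 20 log₁₀(9.4073) ≈ 19.47 dB
∠T = 0.00° − 48.81° = -48.81°

19.5 dB, -48.8°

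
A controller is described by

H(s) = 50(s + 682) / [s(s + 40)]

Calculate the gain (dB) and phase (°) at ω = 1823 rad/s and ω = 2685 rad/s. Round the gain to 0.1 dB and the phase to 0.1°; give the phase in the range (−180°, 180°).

ω = 1823: -30.7 dB, -109.3°; ω = 2685: -34.3 dB, -103.4°

At s = jω = j1823:
zero (s+682): 682 + j1823 → |·| = √(682²+1823²) = √3788453 ≈ 1946.4, ∠ = arctan(1823/682) ≈ 69.49°
pole (s+40): 40 + j1823 → |·| = √(40²+1823²) = √3324929 ≈ 1823.4, ∠ = arctan(1823/40) ≈ 88.74°
pole at origin: |s| = 1823, ∠ = 90.00° (in denominator)
|H| = 50 · 1946.4 / 3.3241e+06 ≈ 0.029277
Gain = 20 log₁₀(0.029277) ≈ -30.67 dB
∠H = 69.49° − 178.74° = -109.25°

At s = jω = j2685:
zero (s+682): 682 + j2685 → |·| = √(682²+2685²) = √7674349 ≈ 2770.3, ∠ = arctan(2685/682) ≈ 75.75°
pole (s+40): 40 + j2685 → |·| = √(40²+2685²) = √7210825 ≈ 2685.3, ∠ = arctan(2685/40) ≈ 89.15°
pole at origin: |s| = 2685, ∠ = 90.00° (in denominator)
|H| = 50 · 2770.3 / 7.21e+06 ≈ 0.019212
Gain = 20 log₁₀(0.019212) ≈ -34.33 dB
∠H = 75.75° − 179.15° = -103.40°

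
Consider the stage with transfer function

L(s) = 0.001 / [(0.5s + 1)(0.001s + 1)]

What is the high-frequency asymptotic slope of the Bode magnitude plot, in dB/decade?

Each pole contributes −20 dB/decade at high frequency; each zero contributes +20 dB/decade.
Net: 0 zero(s) − 2 pole(s) → -40 dB/decade.

-40 dB/decade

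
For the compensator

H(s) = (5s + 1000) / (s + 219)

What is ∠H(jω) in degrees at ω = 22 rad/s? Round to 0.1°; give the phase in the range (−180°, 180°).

Substitute s = j22:
Numerator: 5(j22) + 1000 = 1000 + j110
Denominator: (j22) + 219 = 219 + j22
|N| = √(1000² + 110²) ≈ 1006, ∠N ≈ 6.28°
|D| = √(219² + 22²) ≈ 220.1, ∠D ≈ 5.74°
∠H = 6.28° − 5.74° = 0.54°

0.5°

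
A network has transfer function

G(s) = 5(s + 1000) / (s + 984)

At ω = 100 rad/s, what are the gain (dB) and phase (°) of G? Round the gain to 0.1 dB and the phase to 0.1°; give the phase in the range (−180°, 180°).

At s = jω = j100:
zero (s+1000): 1000 + j100 → |·| = √(1000²+100²) = √1010000 ≈ 1005, ∠ = arctan(100/1000) ≈ 5.71°
pole (s+984): 984 + j100 → |·| = √(984²+100²) = √978256 ≈ 989.07, ∠ = arctan(100/984) ≈ 5.80°
|G| = 5 · 1005 / 989.07 ≈ 5.0805
Gain = 20 log₁₀(5.0805) ≈ 14.12 dB
∠G = 5.71° − 5.80° = -0.09°

14.1 dB, -0.1°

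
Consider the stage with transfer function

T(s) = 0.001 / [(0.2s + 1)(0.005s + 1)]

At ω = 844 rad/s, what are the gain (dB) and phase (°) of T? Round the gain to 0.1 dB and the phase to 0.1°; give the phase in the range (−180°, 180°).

At ω = 844 rad/s:
pole (1 + j844·0.2) = 1 + j168.8 → |·| ≈ 168.8, ∠ ≈ 89.66°
pole (1 + j844·0.005) = 1 + j4.22 → |·| ≈ 4.3369, ∠ ≈ 76.67°
|T| = 0.001 · 1 / (168.8 · 4.3369) ≈ 1.366e-06
Gain = 20 log₁₀(1.366e-06) ≈ -117.29 dB
∠T = (0°) − (89.66° + 76.67°) = -166.33°

-117.3 dB, -166.3°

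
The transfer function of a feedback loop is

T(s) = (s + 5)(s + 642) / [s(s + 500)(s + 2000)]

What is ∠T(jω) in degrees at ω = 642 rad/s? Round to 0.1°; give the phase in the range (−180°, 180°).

At s = jω = j642:
zero (s+5): 5 + j642 → |·| = √(5²+642²) = √412189 ≈ 642.02, ∠ = arctan(642/5) ≈ 89.55°
zero (s+642): 642 + j642 → |·| = √(642²+642²) = √824328 ≈ 907.93, ∠ = arctan(642/642) ≈ 45.00°
pole (s+500): 500 + j642 → |·| = √(500²+642²) = √662164 ≈ 813.73, ∠ = arctan(642/500) ≈ 52.09°
pole (s+2000): 2000 + j642 → |·| = √(2000²+642²) = √4412164 ≈ 2100.5, ∠ = arctan(642/2000) ≈ 17.80°
pole at origin: |s| = 642, ∠ = 90.00° (in denominator)
∠T = 134.55° − 159.89° = -25.34°

-25.3°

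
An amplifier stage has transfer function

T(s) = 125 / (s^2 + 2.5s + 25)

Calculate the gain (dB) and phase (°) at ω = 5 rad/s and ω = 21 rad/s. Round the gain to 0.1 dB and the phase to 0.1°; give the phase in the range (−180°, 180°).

ω = 5: 20.0 dB, -90.0°; ω = 21: -10.5 dB, -172.8°

At s = jω = j5:
quadratic: (j5)² + 2.5·j5 + 25 = 0 + j12.5 → |·| ≈ 12.5, ∠ ≈ 90.00°
|T| = 125 / 12.5 ≈ 10
Gain = 20 log₁₀(10) ≈ 20.00 dB
∠T = 0.00° − 90.00° = -90.00°

At s = jω = j21:
quadratic: (j21)² + 2.5·j21 + 25 = -416 + j52.5 → |·| ≈ 419.3, ∠ ≈ 172.81°
|T| = 125 / 419.3 ≈ 0.29812
Gain = 20 log₁₀(0.29812) ≈ -10.51 dB
∠T = 0.00° − 172.81° = -172.81°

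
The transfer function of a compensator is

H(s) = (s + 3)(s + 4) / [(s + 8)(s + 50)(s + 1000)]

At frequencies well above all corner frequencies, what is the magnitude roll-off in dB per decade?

Each pole contributes −20 dB/decade at high frequency; each zero contributes +20 dB/decade.
Net: 2 zero(s) − 3 pole(s) → -20 dB/decade.

-20 dB/decade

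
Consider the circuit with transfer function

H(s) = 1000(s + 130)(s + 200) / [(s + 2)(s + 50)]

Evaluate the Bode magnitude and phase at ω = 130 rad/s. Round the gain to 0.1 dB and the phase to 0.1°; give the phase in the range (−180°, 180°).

67.7 dB, -80.1°

At s = jω = j130:
zero (s+130): 130 + j130 → |·| = √(130²+130²) = √33800 ≈ 183.85, ∠ = arctan(130/130) ≈ 45.00°
zero (s+200): 200 + j130 → |·| = √(200²+130²) = √56900 ≈ 238.54, ∠ = arctan(130/200) ≈ 33.02°
pole (s+2): 2 + j130 → |·| = √(2²+130²) = √16904 ≈ 130.02, ∠ = arctan(130/2) ≈ 89.12°
pole (s+50): 50 + j130 → |·| = √(50²+130²) = √19400 ≈ 139.28, ∠ = arctan(130/50) ≈ 68.96°
|H| = 1000 · 43856 / 18109 ≈ 2421.8
Gain = 20 log₁₀(2421.8) ≈ 67.68 dB
∠H = 78.02° − 158.08° = -80.06°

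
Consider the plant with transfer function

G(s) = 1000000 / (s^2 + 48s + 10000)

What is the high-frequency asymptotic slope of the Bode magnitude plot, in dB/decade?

Each pole contributes −20 dB/decade at high frequency; each zero contributes +20 dB/decade.
Net: 0 zero(s) − 2 pole(s) → -40 dB/decade.

-40 dB/decade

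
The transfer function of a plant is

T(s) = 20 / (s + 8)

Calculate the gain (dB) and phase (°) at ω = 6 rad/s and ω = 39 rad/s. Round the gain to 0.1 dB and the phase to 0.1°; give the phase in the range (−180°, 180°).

At s = jω = j6:
pole (s+8): 8 + j6 → |·| = √(8²+6²) = √100 ≈ 10, ∠ = arctan(6/8) ≈ 36.87°
|T| = 20 / 10 ≈ 2
Gain = 20 log₁₀(2) ≈ 6.02 dB
∠T = 0.00° − 36.87° = -36.87°

At s = jω = j39:
pole (s+8): 8 + j39 → |·| = √(8²+39²) = √1585 ≈ 39.812, ∠ = arctan(39/8) ≈ 78.41°
|T| = 20 / 39.812 ≈ 0.50236
Gain = 20 log₁₀(0.50236) ≈ -5.98 dB
∠T = 0.00° − 78.41° = -78.41°

ω = 6: 6.0 dB, -36.9°; ω = 39: -6.0 dB, -78.4°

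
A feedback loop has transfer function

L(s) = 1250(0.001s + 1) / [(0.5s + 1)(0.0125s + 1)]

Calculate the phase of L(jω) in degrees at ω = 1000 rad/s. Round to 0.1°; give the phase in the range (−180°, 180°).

-130.3°

At ω = 1000 rad/s:
zero (1 + j1000·0.001) = 1 + j1 → |·| ≈ 1.4142, ∠ ≈ 45.00°
pole (1 + j1000·0.5) = 1 + j500 → |·| ≈ 500, ∠ ≈ 89.89°
pole (1 + j1000·0.0125) = 1 + j12.5 → |·| ≈ 12.54, ∠ ≈ 85.43°
∠L = (45.00°) − (89.89° + 85.43°) = -130.32°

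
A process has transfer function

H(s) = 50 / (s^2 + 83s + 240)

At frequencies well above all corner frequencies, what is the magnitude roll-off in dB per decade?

-40 dB/decade

Each pole contributes −20 dB/decade at high frequency; each zero contributes +20 dB/decade.
Net: 0 zero(s) − 2 pole(s) → -40 dB/decade.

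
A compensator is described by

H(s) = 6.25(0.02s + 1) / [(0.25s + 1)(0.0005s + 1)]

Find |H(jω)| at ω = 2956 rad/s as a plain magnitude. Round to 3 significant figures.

At ω = 2956 rad/s:
zero (1 + j2956·0.02) = 1 + j59.12 → |·| ≈ 59.128, ∠ ≈ 89.03°
pole (1 + j2956·0.25) = 1 + j739 → |·| ≈ 739, ∠ ≈ 89.92°
pole (1 + j2956·0.0005) = 1 + j1.478 → |·| ≈ 1.7845, ∠ ≈ 55.92°
|H| = 6.25 · 59.128 / (739 · 1.7845) ≈ 0.28023

0.280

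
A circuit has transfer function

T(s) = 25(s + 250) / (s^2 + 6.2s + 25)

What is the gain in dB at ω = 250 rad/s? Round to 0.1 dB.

-17.0 dB

At s = jω = j250:
zero (s+250): 250 + j250 → |·| = √(250²+250²) = √125000 ≈ 353.55, ∠ = arctan(250/250) ≈ 45.00°
quadratic: (j250)² + 6.2·j250 + 25 = -62475 + j1550 → |·| ≈ 62494, ∠ ≈ 178.58°
|T| = 25 · 353.55 / 62494 ≈ 0.14143
Gain = 20 log₁₀(0.14143) ≈ -16.99 dB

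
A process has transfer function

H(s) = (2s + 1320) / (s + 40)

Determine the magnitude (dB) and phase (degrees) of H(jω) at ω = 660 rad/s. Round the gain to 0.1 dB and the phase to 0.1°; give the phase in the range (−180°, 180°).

9.0 dB, -41.5°

Substitute s = j660:
Numerator: 2(j660) + 1320 = 1320 + j1320
Denominator: (j660) + 40 = 40 + j660
|N| = √(1320² + 1320²) ≈ 1866.8, ∠N ≈ 45.00°
|D| = √(40² + 660²) ≈ 661.21, ∠D ≈ 86.53°
|H| = 1866.8 / 661.21 ≈ 2.8233
Gain = 20 log₁₀(2.8233) ≈ 9.02 dB
∠H = 45.00° − 86.53° = -41.53°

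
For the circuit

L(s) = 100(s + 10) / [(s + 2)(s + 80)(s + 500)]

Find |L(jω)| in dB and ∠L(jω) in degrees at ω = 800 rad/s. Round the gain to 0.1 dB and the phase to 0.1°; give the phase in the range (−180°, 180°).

-77.6 dB, -142.9°

At s = jω = j800:
zero (s+10): 10 + j800 → |·| = √(10²+800²) = √640100 ≈ 800.06, ∠ = arctan(800/10) ≈ 89.28°
pole (s+2): 2 + j800 → |·| = √(2²+800²) = √640004 ≈ 800, ∠ = arctan(800/2) ≈ 89.86°
pole (s+80): 80 + j800 → |·| = √(80²+800²) = √646400 ≈ 803.99, ∠ = arctan(800/80) ≈ 84.29°
pole (s+500): 500 + j800 → |·| = √(500²+800²) = √890000 ≈ 943.4, ∠ = arctan(800/500) ≈ 57.99°
|L| = 100 · 800.06 / 6.0679e+08 ≈ 0.00013185
Gain = 20 log₁₀(0.00013185) ≈ -77.60 dB
∠L = 89.28° − 232.14° = -142.86°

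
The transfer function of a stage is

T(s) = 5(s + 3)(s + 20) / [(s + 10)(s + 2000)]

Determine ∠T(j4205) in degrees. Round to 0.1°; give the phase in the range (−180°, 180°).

25.3°

At s = jω = j4205:
zero (s+3): 3 + j4205 → |·| = √(3²+4205²) = √17682034 ≈ 4205, ∠ = arctan(4205/3) ≈ 89.96°
zero (s+20): 20 + j4205 → |·| = √(20²+4205²) = √17682425 ≈ 4205, ∠ = arctan(4205/20) ≈ 89.73°
pole (s+10): 10 + j4205 → |·| = √(10²+4205²) = √17682125 ≈ 4205, ∠ = arctan(4205/10) ≈ 89.86°
pole (s+2000): 2000 + j4205 → |·| = √(2000²+4205²) = √21682025 ≈ 4656.4, ∠ = arctan(4205/2000) ≈ 64.56°
∠T = 179.69° − 154.42° = 25.27°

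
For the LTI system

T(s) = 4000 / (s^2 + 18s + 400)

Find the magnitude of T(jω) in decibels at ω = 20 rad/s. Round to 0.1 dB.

At s = jω = j20:
quadratic: (j20)² + 18·j20 + 400 = 0 + j360 → |·| ≈ 360, ∠ ≈ 90.00°
|T| = 4000 / 360 ≈ 11.111
Gain = 20 log₁₀(11.111) ≈ 20.92 dB

20.9 dB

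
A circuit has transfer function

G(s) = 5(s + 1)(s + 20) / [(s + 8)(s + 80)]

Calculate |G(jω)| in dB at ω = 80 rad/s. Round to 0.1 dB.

At s = jω = j80:
zero (s+1): 1 + j80 → |·| = √(1²+80²) = √6401 ≈ 80.006, ∠ = arctan(80/1) ≈ 89.28°
zero (s+20): 20 + j80 → |·| = √(20²+80²) = √6800 ≈ 82.462, ∠ = arctan(80/20) ≈ 75.96°
pole (s+8): 8 + j80 → |·| = √(8²+80²) = √6464 ≈ 80.399, ∠ = arctan(80/8) ≈ 84.29°
pole (s+80): 80 + j80 → |·| = √(80²+80²) = √12800 ≈ 113.14, ∠ = arctan(80/80) ≈ 45.00°
|G| = 5 · 6597.5 / 9096.3 ≈ 3.6265
Gain = 20 log₁₀(3.6265) ≈ 11.19 dB

11.2 dB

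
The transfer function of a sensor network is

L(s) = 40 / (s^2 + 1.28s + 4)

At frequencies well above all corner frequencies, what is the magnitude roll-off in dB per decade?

Each pole contributes −20 dB/decade at high frequency; each zero contributes +20 dB/decade.
Net: 0 zero(s) − 2 pole(s) → -40 dB/decade.

-40 dB/decade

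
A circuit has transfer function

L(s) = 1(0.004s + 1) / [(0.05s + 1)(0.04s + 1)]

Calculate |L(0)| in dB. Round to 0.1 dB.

0.0 dB

L(0) = 1 · 1 / 1 = 1
20 log₁₀(1) ≈ 0.00 dB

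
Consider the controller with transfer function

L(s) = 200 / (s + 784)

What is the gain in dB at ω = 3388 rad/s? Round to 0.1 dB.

-24.8 dB

Substitute s = j3388:
Numerator: 200 = 200 + j0
Denominator: (j3388) + 784 = 784 + j3388
|N| = √(200² + 0²) ≈ 200, ∠N ≈ 0.00°
|D| = √(784² + 3388²) ≈ 3477.5, ∠D ≈ 76.97°
|L| = 200 / 3477.5 ≈ 0.057513
Gain = 20 log₁₀(0.057513) ≈ -24.80 dB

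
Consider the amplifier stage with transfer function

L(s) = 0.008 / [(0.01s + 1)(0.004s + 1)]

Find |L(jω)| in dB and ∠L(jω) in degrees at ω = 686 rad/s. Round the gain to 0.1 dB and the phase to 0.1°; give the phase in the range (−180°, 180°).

At ω = 686 rad/s:
pole (1 + j686·0.01) = 1 + j6.86 → |·| ≈ 6.9325, ∠ ≈ 81.71°
pole (1 + j686·0.004) = 1 + j2.744 → |·| ≈ 2.9205, ∠ ≈ 69.98°
|L| = 0.008 · 1 / (6.9325 · 2.9205) ≈ 0.00039513
Gain = 20 log₁₀(0.00039513) ≈ -68.07 dB
∠L = (0°) − (81.71° + 69.98°) = -151.69°

-68.1 dB, -151.7°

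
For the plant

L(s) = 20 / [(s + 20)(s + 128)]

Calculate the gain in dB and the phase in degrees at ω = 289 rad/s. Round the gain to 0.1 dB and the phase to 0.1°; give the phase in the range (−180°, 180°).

At s = jω = j289:
pole (s+20): 20 + j289 → |·| = √(20²+289²) = √83921 ≈ 289.69, ∠ = arctan(289/20) ≈ 86.04°
pole (s+128): 128 + j289 → |·| = √(128²+289²) = √99905 ≈ 316.08, ∠ = arctan(289/128) ≈ 66.11°
|L| = 20 / 91565 ≈ 0.00021842
Gain = 20 log₁₀(0.00021842) ≈ -73.21 dB
∠L = 0.00° − 152.15° = -152.15°

-73.2 dB, -152.2°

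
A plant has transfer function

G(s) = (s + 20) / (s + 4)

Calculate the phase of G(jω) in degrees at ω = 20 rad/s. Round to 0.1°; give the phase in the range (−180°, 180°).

-33.7°

At s = jω = j20:
zero (s+20): 20 + j20 → |·| = √(20²+20²) = √800 ≈ 28.284, ∠ = arctan(20/20) ≈ 45.00°
pole (s+4): 4 + j20 → |·| = √(4²+20²) = √416 ≈ 20.396, ∠ = arctan(20/4) ≈ 78.69°
∠G = 45.00° − 78.69° = -33.69°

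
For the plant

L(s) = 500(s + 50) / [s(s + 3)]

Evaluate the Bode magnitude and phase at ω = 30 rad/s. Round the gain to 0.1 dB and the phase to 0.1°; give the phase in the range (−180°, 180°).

30.2 dB, -143.3°

At s = jω = j30:
zero (s+50): 50 + j30 → |·| = √(50²+30²) = √3400 ≈ 58.31, ∠ = arctan(30/50) ≈ 30.96°
pole (s+3): 3 + j30 → |·| = √(3²+30²) = √909 ≈ 30.15, ∠ = arctan(30/3) ≈ 84.29°
pole at origin: |s| = 30, ∠ = 90.00° (in denominator)
|L| = 500 · 58.31 / 904.5 ≈ 32.233
Gain = 20 log₁₀(32.233) ≈ 30.17 dB
∠L = 30.96° − 174.29° = -143.33°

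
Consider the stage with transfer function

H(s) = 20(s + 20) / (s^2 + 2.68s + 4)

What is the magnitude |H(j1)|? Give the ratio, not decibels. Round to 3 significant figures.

99.6

At s = jω = j1:
zero (s+20): 20 + j1 → |·| = √(20²+1²) = √401 ≈ 20.025, ∠ = arctan(1/20) ≈ 2.86°
quadratic: (j1)² + 2.68·j1 + 4 = 3 + j2.68 → |·| ≈ 4.0227, ∠ ≈ 41.78°
|H| = 20 · 20.025 / 4.0227 ≈ 99.56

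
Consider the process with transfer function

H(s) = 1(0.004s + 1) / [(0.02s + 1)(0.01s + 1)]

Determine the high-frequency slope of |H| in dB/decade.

Each pole contributes −20 dB/decade at high frequency; each zero contributes +20 dB/decade.
Net: 1 zero(s) − 2 pole(s) → -20 dB/decade.

-20 dB/decade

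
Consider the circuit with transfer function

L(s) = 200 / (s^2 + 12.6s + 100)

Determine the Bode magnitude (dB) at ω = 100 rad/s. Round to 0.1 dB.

At s = jω = j100:
quadratic: (j100)² + 12.6·j100 + 100 = -9900 + j1260 → |·| ≈ 9979.9, ∠ ≈ 172.75°
|L| = 200 / 9979.9 ≈ 0.02004
Gain = 20 log₁₀(0.02004) ≈ -33.96 dB

-34.0 dB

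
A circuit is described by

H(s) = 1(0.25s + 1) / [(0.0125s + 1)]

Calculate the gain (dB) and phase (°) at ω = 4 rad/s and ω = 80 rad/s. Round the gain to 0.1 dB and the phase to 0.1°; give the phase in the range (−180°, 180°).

At ω = 4 rad/s:
zero (1 + j4·0.25) = 1 + j1 → |·| ≈ 1.4142, ∠ ≈ 45.00°
pole (1 + j4·0.0125) = 1 + j0.05 → |·| ≈ 1.0012, ∠ ≈ 2.86°
|H| = 1 · 1.4142 / (1.0012) ≈ 1.4125
Gain = 20 log₁₀(1.4125) ≈ 3.00 dB
∠H = (45.00°) − (2.86°) = 42.14°

At ω = 80 rad/s:
zero (1 + j80·0.25) = 1 + j20 → |·| ≈ 20.025, ∠ ≈ 87.14°
pole (1 + j80·0.0125) = 1 + j1 → |·| ≈ 1.4142, ∠ ≈ 45.00°
|H| = 1 · 20.025 / (1.4142) ≈ 14.16
Gain = 20 log₁₀(14.16) ≈ 23.02 dB
∠H = (87.14°) − (45.00°) = 42.14°

ω = 4: 3.0 dB, 42.1°; ω = 80: 23.0 dB, 42.1°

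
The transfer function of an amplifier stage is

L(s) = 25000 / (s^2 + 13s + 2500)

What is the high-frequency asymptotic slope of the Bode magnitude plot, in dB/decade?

Each pole contributes −20 dB/decade at high frequency; each zero contributes +20 dB/decade.
Net: 0 zero(s) − 2 pole(s) → -40 dB/decade.

-40 dB/decade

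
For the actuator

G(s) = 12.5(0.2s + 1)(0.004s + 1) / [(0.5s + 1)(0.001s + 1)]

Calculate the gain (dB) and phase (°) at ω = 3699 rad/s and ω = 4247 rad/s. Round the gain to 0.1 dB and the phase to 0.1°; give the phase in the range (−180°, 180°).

ω = 3699: 25.7 dB, 11.2°; ω = 4247: 25.8 dB, 9.8°

At ω = 3699 rad/s:
zero (1 + j3699·0.2) = 1 + j739.8 → |·| ≈ 739.8, ∠ ≈ 89.92°
zero (1 + j3699·0.004) = 1 + j14.796 → |·| ≈ 14.83, ∠ ≈ 86.13°
pole (1 + j3699·0.5) = 1 + j1849.5 → |·| ≈ 1849.5, ∠ ≈ 89.97°
pole (1 + j3699·0.001) = 1 + j3.699 → |·| ≈ 3.8318, ∠ ≈ 74.87°
|G| = 12.5 · 739.8 · 14.83 / (1849.5 · 3.8318) ≈ 19.351
Gain = 20 log₁₀(19.351) ≈ 25.73 dB
∠G = (89.92° + 86.13°) − (89.97° + 74.87°) = 11.21°

At ω = 4247 rad/s:
zero (1 + j4247·0.2) = 1 + j849.4 → |·| ≈ 849.4, ∠ ≈ 89.93°
zero (1 + j4247·0.004) = 1 + j16.988 → |·| ≈ 17.017, ∠ ≈ 86.63°
pole (1 + j4247·0.5) = 1 + j2123.5 → |·| ≈ 2123.5, ∠ ≈ 89.97°
pole (1 + j4247·0.001) = 1 + j4.247 → |·| ≈ 4.3631, ∠ ≈ 76.75°
|G| = 12.5 · 849.4 · 17.017 / (2123.5 · 4.3631) ≈ 19.501
Gain = 20 log₁₀(19.501) ≈ 25.80 dB
∠G = (89.93° + 86.63°) − (89.97° + 76.75°) = 9.84°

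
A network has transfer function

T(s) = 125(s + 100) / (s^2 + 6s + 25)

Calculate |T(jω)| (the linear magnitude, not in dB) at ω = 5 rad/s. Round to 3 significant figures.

417

At s = jω = j5:
zero (s+100): 100 + j5 → |·| = √(100²+5²) = √10025 ≈ 100.12, ∠ = arctan(5/100) ≈ 2.86°
quadratic: (j5)² + 6·j5 + 25 = 0 + j30 → |·| ≈ 30, ∠ ≈ 90.00°
|T| = 125 · 100.12 / 30 ≈ 417.17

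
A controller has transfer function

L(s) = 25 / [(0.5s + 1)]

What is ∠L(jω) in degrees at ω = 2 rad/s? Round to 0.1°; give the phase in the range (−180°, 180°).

At ω = 2 rad/s:
pole (1 + j2·0.5) = 1 + j1 → |·| ≈ 1.4142, ∠ ≈ 45.00°
∠L = (0°) − (45.00°) = -45.00°

-45.0°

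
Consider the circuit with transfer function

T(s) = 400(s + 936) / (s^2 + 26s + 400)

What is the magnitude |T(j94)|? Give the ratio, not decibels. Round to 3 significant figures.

42.8

At s = jω = j94:
zero (s+936): 936 + j94 → |·| = √(936²+94²) = √884932 ≈ 940.71, ∠ = arctan(94/936) ≈ 5.73°
quadratic: (j94)² + 26·j94 + 400 = -8436 + j2444 → |·| ≈ 8782.9, ∠ ≈ 163.84°
|T| = 400 · 940.71 / 8782.9 ≈ 42.843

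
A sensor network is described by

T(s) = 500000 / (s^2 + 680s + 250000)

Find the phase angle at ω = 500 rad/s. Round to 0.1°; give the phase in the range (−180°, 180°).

-90.0°

At s = jω = j500:
quadratic: (j500)² + 680·j500 + 250000 = 0 + j340000 → |·| ≈ 3.4e+05, ∠ ≈ 90.00°
∠T = 0.00° − 90.00° = -90.00°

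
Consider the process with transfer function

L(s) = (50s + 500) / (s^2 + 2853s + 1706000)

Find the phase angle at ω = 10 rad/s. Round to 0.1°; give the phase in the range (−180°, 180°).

Substitute s = j10:
Numerator: 50(j10) + 500 = 500 + j500
Denominator: (j10)^2 + 2853(j10) + 1706000 = 1705900 + j28530
|N| = √(500² + 500²) ≈ 707.11, ∠N ≈ 45.00°
|D| = √(1705900² + 28530²) ≈ 1.7061e+06, ∠D ≈ 0.96°
∠L = 45.00° − 0.96° = 44.04°

44.0°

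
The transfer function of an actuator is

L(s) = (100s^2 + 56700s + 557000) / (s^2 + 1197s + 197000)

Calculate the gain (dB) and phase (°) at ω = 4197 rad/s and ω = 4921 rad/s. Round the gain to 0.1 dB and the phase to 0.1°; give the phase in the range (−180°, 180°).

Substitute s = j4197:
Numerator: 100(j4197)^2 + 56700(j4197) + 557000 = -1760923900 + j237969900
Denominator: (j4197)^2 + 1197(j4197) + 197000 = -17417809 + j5023809
|N| = √(1760923900² + 237969900²) ≈ 1.7769e+09, ∠N ≈ 172.30°
|D| = √(17417809² + 5023809²) ≈ 1.8128e+07, ∠D ≈ 163.91°
|L| = 1.7769e+09 / 1.8128e+07 ≈ 98.02
Gain = 20 log₁₀(98.02) ≈ 39.83 dB
∠L = 172.30° − 163.91° = 8.39°

Substitute s = j4921:
Numerator: 100(j4921)^2 + 56700(j4921) + 557000 = -2421067100 + j279020700
Denominator: (j4921)^2 + 1197(j4921) + 197000 = -24019241 + j5890437
|N| = √(2421067100² + 279020700²) ≈ 2.4371e+09, ∠N ≈ 173.43°
|D| = √(24019241² + 5890437²) ≈ 2.4731e+07, ∠D ≈ 166.22°
|L| = 2.4371e+09 / 2.4731e+07 ≈ 98.544
Gain = 20 log₁₀(98.544) ≈ 39.87 dB
∠L = 173.43° − 166.22° = 7.21°

ω = 4197: 39.8 dB, 8.4°; ω = 4921: 39.9 dB, 7.2°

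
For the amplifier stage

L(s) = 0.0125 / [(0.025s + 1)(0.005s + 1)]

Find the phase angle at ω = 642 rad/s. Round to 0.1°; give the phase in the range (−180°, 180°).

At ω = 642 rad/s:
pole (1 + j642·0.025) = 1 + j16.05 → |·| ≈ 16.081, ∠ ≈ 86.43°
pole (1 + j642·0.005) = 1 + j3.21 → |·| ≈ 3.3622, ∠ ≈ 72.70°
∠L = (0°) − (86.43° + 72.70°) = -159.13°

-159.1°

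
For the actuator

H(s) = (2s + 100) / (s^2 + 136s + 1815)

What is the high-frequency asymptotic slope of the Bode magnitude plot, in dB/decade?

Each pole contributes −20 dB/decade at high frequency; each zero contributes +20 dB/decade.
Net: 1 zero(s) − 2 pole(s) → -20 dB/decade.

-20 dB/decade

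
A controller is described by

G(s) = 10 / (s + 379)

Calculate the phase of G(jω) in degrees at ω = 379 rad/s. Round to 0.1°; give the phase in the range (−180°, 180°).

-45.0°

At s = jω = j379:
pole (s+379): 379 + j379 → |·| = √(379²+379²) = √287282 ≈ 535.99, ∠ = arctan(379/379) ≈ 45.00°
∠G = 0.00° − 45.00° = -45.00°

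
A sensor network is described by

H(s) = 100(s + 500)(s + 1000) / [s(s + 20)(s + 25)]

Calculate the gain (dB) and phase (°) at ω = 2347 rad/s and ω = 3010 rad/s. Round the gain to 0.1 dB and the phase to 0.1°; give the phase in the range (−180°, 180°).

At s = jω = j2347:
zero (s+500): 500 + j2347 → |·| = √(500²+2347²) = √5758409 ≈ 2399.7, ∠ = arctan(2347/500) ≈ 77.97°
zero (s+1000): 1000 + j2347 → |·| = √(1000²+2347²) = √6508409 ≈ 2551.2, ∠ = arctan(2347/1000) ≈ 66.92°
pole (s+20): 20 + j2347 → |·| = √(20²+2347²) = √5508809 ≈ 2347.1, ∠ = arctan(2347/20) ≈ 89.51°
pole (s+25): 25 + j2347 → |·| = √(25²+2347²) = √5509034 ≈ 2347.1, ∠ = arctan(2347/25) ≈ 89.39°
pole at origin: |s| = 2347, ∠ = 90.00° (in denominator)
|H| = 100 · 6.1221e+06 / 1.2929e+10 ≈ 0.047352
Gain = 20 log₁₀(0.047352) ≈ -26.49 dB
∠H = 144.89° − 268.90° = -124.01°

At s = jω = j3010:
zero (s+500): 500 + j3010 → |·| = √(500²+3010²) = √9310100 ≈ 3051.2, ∠ = arctan(3010/500) ≈ 80.57°
zero (s+1000): 1000 + j3010 → |·| = √(1000²+3010²) = √10060100 ≈ 3171.8, ∠ = arctan(3010/1000) ≈ 71.62°
pole (s+20): 20 + j3010 → |·| = √(20²+3010²) = √9060500 ≈ 3010.1, ∠ = arctan(3010/20) ≈ 89.62°
pole (s+25): 25 + j3010 → |·| = √(25²+3010²) = √9060725 ≈ 3010.1, ∠ = arctan(3010/25) ≈ 89.52°
pole at origin: |s| = 3010, ∠ = 90.00° (in denominator)
|H| = 100 · 9.6778e+06 / 2.7273e+10 ≈ 0.035485
Gain = 20 log₁₀(0.035485) ≈ -29.00 dB
∠H = 152.19° − 269.14° = -116.95°

ω = 2347: -26.5 dB, -124.0°; ω = 3010: -29.0 dB, -117.0°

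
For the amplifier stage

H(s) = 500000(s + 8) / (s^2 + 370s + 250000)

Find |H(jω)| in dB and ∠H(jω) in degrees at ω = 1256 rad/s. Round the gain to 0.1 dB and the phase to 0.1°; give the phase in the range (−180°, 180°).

53.0 dB, -71.1°

At s = jω = j1256:
zero (s+8): 8 + j1256 → |·| = √(8²+1256²) = √1577600 ≈ 1256, ∠ = arctan(1256/8) ≈ 89.64°
quadratic: (j1256)² + 370·j1256 + 250000 = -1327536 + j464720 → |·| ≈ 1.4065e+06, ∠ ≈ 160.71°
|H| = 500000 · 1256 / 1.4065e+06 ≈ 446.5
Gain = 20 log₁₀(446.5) ≈ 53.00 dB
∠H = 89.64° − 160.71° = -71.07°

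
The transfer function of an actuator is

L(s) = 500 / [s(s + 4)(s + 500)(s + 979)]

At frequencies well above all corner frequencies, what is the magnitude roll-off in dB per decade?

Each pole contributes −20 dB/decade at high frequency; each zero contributes +20 dB/decade.
Net: 0 zero(s) − 4 pole(s) → -80 dB/decade.

-80 dB/decade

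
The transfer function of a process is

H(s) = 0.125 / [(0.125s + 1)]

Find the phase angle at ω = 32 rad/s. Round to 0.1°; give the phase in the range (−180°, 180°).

-76.0°

At ω = 32 rad/s:
pole (1 + j32·0.125) = 1 + j4 → |·| ≈ 4.1231, ∠ ≈ 75.96°
∠H = (0°) − (75.96°) = -75.96°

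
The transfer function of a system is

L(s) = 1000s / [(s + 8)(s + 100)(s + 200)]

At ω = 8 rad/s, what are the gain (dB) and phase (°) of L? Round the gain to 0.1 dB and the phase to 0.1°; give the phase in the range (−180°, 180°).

-29.1 dB, 38.1°

At s = jω = j8:
zero at origin: s = j8 → |·| = 8, ∠ = 90.00°
pole (s+8): 8 + j8 → |·| = √(8²+8²) = √128 ≈ 11.314, ∠ = arctan(8/8) ≈ 45.00°
pole (s+100): 100 + j8 → |·| = √(100²+8²) = √10064 ≈ 100.32, ∠ = arctan(8/100) ≈ 4.57°
pole (s+200): 200 + j8 → |·| = √(200²+8²) = √40064 ≈ 200.16, ∠ = arctan(8/200) ≈ 2.29°
|L| = 1000 · 8 / 2.2719e+05 ≈ 0.035213
Gain = 20 log₁₀(0.035213) ≈ -29.07 dB
∠L = 90.00° − 51.86° = 38.14°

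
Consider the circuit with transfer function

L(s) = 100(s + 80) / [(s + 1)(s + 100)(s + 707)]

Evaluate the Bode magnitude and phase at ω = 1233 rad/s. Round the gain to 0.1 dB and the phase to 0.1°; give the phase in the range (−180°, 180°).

At s = jω = j1233:
zero (s+80): 80 + j1233 → |·| = √(80²+1233²) = √1526689 ≈ 1235.6, ∠ = arctan(1233/80) ≈ 86.29°
pole (s+1): 1 + j1233 → |·| = √(1²+1233²) = √1520290 ≈ 1233, ∠ = arctan(1233/1) ≈ 89.95°
pole (s+100): 100 + j1233 → |·| = √(100²+1233²) = √1530289 ≈ 1237, ∠ = arctan(1233/100) ≈ 85.36°
pole (s+707): 707 + j1233 → |·| = √(707²+1233²) = √2020138 ≈ 1421.3, ∠ = arctan(1233/707) ≈ 60.17°
|L| = 100 · 1235.6 / 2.1678e+09 ≈ 5.6998e-05
Gain = 20 log₁₀(5.6998e-05) ≈ -84.88 dB
∠L = 86.29° − 235.48° = -149.19°

-84.9 dB, -149.2°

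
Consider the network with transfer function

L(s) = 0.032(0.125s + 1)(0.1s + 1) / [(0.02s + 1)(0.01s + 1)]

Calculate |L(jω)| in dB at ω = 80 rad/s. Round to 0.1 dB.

0.6 dB

At ω = 80 rad/s:
zero (1 + j80·0.125) = 1 + j10 → |·| ≈ 10.05, ∠ ≈ 84.29°
zero (1 + j80·0.1) = 1 + j8 → |·| ≈ 8.0623, ∠ ≈ 82.87°
pole (1 + j80·0.02) = 1 + j1.6 → |·| ≈ 1.8868, ∠ ≈ 57.99°
pole (1 + j80·0.01) = 1 + j0.8 → |·| ≈ 1.2806, ∠ ≈ 38.66°
|L| = 0.032 · 10.05 · 8.0623 / (1.8868 · 1.2806) ≈ 1.0731
Gain = 20 log₁₀(1.0731) ≈ 0.61 dB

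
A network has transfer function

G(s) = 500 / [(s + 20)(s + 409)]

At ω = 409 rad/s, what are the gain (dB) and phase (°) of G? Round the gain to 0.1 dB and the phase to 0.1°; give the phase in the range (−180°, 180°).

At s = jω = j409:
pole (s+20): 20 + j409 → |·| = √(20²+409²) = √167681 ≈ 409.49, ∠ = arctan(409/20) ≈ 87.20°
pole (s+409): 409 + j409 → |·| = √(409²+409²) = √334562 ≈ 578.41, ∠ = arctan(409/409) ≈ 45.00°
|G| = 500 / 2.3685e+05 ≈ 0.002111
Gain = 20 log₁₀(0.002111) ≈ -53.51 dB
∠G = 0.00° − 132.20° = -132.20°

-53.5 dB, -132.2°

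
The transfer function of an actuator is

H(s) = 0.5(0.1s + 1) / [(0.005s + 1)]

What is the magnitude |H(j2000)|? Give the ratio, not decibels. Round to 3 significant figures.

9.95

At ω = 2000 rad/s:
zero (1 + j2000·0.1) = 1 + j200 → |·| ≈ 200, ∠ ≈ 89.71°
pole (1 + j2000·0.005) = 1 + j10 → |·| ≈ 10.05, ∠ ≈ 84.29°
|H| = 0.5 · 200 / (10.05) ≈ 9.9502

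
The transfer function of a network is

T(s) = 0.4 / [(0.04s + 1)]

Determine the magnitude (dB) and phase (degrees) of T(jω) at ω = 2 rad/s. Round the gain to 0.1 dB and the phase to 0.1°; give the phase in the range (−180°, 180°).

-8.0 dB, -4.6°

At ω = 2 rad/s:
pole (1 + j2·0.04) = 1 + j0.08 → |·| ≈ 1.0032, ∠ ≈ 4.57°
|T| = 0.4 · 1 / (1.0032) ≈ 0.39872
Gain = 20 log₁₀(0.39872) ≈ -7.99 dB
∠T = (0°) − (4.57°) = -4.57°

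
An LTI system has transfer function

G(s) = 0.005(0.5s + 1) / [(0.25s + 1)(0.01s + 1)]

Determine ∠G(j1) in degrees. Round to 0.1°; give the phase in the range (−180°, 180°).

12.0°

At ω = 1 rad/s:
zero (1 + j1·0.5) = 1 + j0.5 → |·| ≈ 1.118, ∠ ≈ 26.57°
pole (1 + j1·0.25) = 1 + j0.25 → |·| ≈ 1.0308, ∠ ≈ 14.04°
pole (1 + j1·0.01) = 1 + j0.01 → |·| ≈ 1, ∠ ≈ 0.57°
∠G = (26.57°) − (14.04° + 0.57°) = 11.96°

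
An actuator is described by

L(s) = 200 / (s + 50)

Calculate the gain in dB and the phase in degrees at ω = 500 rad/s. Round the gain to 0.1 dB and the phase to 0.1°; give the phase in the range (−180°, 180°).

-8.0 dB, -84.3°

At s = jω = j500:
pole (s+50): 50 + j500 → |·| = √(50²+500²) = √252500 ≈ 502.49, ∠ = arctan(500/50) ≈ 84.29°
|L| = 200 / 502.49 ≈ 0.39802
Gain = 20 log₁₀(0.39802) ≈ -8.00 dB
∠L = 0.00° − 84.29° = -84.29°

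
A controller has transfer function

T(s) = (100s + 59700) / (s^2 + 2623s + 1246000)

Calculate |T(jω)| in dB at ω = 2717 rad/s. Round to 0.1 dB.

Substitute s = j2717:
Numerator: 100(j2717) + 59700 = 59700 + j271700
Denominator: (j2717)^2 + 2623(j2717) + 1246000 = -6136089 + j7126691
|N| = √(59700² + 271700²) ≈ 2.7818e+05, ∠N ≈ 77.61°
|D| = √(6136089² + 7126691²) ≈ 9.4043e+06, ∠D ≈ 130.73°
|T| = 2.7818e+05 / 9.4043e+06 ≈ 0.02958
Gain = 20 log₁₀(0.02958) ≈ -30.58 dB

-30.6 dB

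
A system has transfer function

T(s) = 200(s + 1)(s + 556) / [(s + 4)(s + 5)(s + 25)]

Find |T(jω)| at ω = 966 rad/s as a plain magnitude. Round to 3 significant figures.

0.239

At s = jω = j966:
zero (s+1): 1 + j966 → |·| = √(1²+966²) = √933157 ≈ 966, ∠ = arctan(966/1) ≈ 89.94°
zero (s+556): 556 + j966 → |·| = √(556²+966²) = √1242292 ≈ 1114.6, ∠ = arctan(966/556) ≈ 60.08°
pole (s+4): 4 + j966 → |·| = √(4²+966²) = √933172 ≈ 966.01, ∠ = arctan(966/4) ≈ 89.76°
pole (s+5): 5 + j966 → |·| = √(5²+966²) = √933181 ≈ 966.01, ∠ = arctan(966/5) ≈ 89.70°
pole (s+25): 25 + j966 → |·| = √(25²+966²) = √933781 ≈ 966.32, ∠ = arctan(966/25) ≈ 88.52°
|T| = 200 · 1.0767e+06 / 9.0175e+08 ≈ 0.2388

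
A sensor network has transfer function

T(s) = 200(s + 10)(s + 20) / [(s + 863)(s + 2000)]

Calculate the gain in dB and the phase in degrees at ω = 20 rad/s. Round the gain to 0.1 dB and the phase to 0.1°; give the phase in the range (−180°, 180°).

At s = jω = j20:
zero (s+10): 10 + j20 → |·| = √(10²+20²) = √500 ≈ 22.361, ∠ = arctan(20/10) ≈ 63.43°
zero (s+20): 20 + j20 → |·| = √(20²+20²) = √800 ≈ 28.284, ∠ = arctan(20/20) ≈ 45.00°
pole (s+863): 863 + j20 → |·| = √(863²+20²) = √745169 ≈ 863.23, ∠ = arctan(20/863) ≈ 1.33°
pole (s+2000): 2000 + j20 → |·| = √(2000²+20²) = √4000400 ≈ 2000.1, ∠ = arctan(20/2000) ≈ 0.57°
|T| = 200 · 632.46 / 1.7265e+06 ≈ 0.073265
Gain = 20 log₁₀(0.073265) ≈ -22.70 dB
∠T = 108.43° − 1.90° = 106.53°

-22.7 dB, 106.5°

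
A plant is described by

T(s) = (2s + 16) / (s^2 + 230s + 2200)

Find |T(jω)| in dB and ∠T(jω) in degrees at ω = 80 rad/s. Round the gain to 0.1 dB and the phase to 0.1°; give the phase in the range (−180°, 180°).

-41.4 dB, -18.6°

Substitute s = j80:
Numerator: 2(j80) + 16 = 16 + j160
Denominator: (j80)^2 + 230(j80) + 2200 = -4200 + j18400
|N| = √(16² + 160²) ≈ 160.8, ∠N ≈ 84.29°
|D| = √(4200² + 18400²) ≈ 18873, ∠D ≈ 102.86°
|T| = 160.8 / 18873 ≈ 0.0085201
Gain = 20 log₁₀(0.0085201) ≈ -41.39 dB
∠T = 84.29° − 102.86° = -18.57°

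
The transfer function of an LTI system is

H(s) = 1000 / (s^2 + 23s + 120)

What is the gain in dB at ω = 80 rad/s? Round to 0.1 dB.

Substitute s = j80:
Numerator: 1000 = 1000 + j0
Denominator: (j80)^2 + 23(j80) + 120 = -6280 + j1840
|N| = √(1000² + 0²) ≈ 1000, ∠N ≈ 0.00°
|D| = √(6280² + 1840²) ≈ 6544, ∠D ≈ 163.67°
|H| = 1000 / 6544 ≈ 0.15281
Gain = 20 log₁₀(0.15281) ≈ -16.32 dB

-16.3 dB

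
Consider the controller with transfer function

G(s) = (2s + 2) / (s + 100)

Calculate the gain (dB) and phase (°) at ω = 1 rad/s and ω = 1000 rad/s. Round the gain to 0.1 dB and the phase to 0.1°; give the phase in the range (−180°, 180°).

Substitute s = j1:
Numerator: 2(j1) + 2 = 2 + j2
Denominator: (j1) + 100 = 100 + j1
|N| = √(2² + 2²) ≈ 2.8284, ∠N ≈ 45.00°
|D| = √(100² + 1²) ≈ 100, ∠D ≈ 0.57°
|G| = 2.8284 / 100 ≈ 0.028284
Gain = 20 log₁₀(0.028284) ≈ -30.97 dB
∠G = 45.00° − 0.57° = 44.43°

Substitute s = j1000:
Numerator: 2(j1000) + 2 = 2 + j2000
Denominator: (j1000) + 100 = 100 + j1000
|N| = √(2² + 2000²) ≈ 2000, ∠N ≈ 89.94°
|D| = √(100² + 1000²) ≈ 1005, ∠D ≈ 84.29°
|G| = 2000 / 1005 ≈ 1.99
Gain = 20 log₁₀(1.99) ≈ 5.98 dB
∠G = 89.94° − 84.29° = 5.65°

ω = 1: -31.0 dB, 44.4°; ω = 1000: 6.0 dB, 5.7°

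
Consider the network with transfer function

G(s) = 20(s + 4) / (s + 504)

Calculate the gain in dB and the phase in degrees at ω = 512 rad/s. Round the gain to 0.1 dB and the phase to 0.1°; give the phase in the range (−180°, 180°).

At s = jω = j512:
zero (s+4): 4 + j512 → |·| = √(4²+512²) = √262160 ≈ 512.02, ∠ = arctan(512/4) ≈ 89.55°
pole (s+504): 504 + j512 → |·| = √(504²+512²) = √516160 ≈ 718.44, ∠ = arctan(512/504) ≈ 45.45°
|G| = 20 · 512.02 / 718.44 ≈ 14.254
Gain = 20 log₁₀(14.254) ≈ 23.08 dB
∠G = 89.55° − 45.45° = 44.10°

23.1 dB, 44.1°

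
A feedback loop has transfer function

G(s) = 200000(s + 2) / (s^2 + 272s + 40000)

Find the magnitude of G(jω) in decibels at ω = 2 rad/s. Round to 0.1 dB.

At s = jω = j2:
zero (s+2): 2 + j2 → |·| = √(2²+2²) = √8 ≈ 2.8284, ∠ = arctan(2/2) ≈ 45.00°
quadratic: (j2)² + 272·j2 + 40000 = 39996 + j544 → |·| ≈ 40000, ∠ ≈ 0.78°
|G| = 200000 · 2.8284 / 40000 ≈ 14.142
Gain = 20 log₁₀(14.142) ≈ 23.01 dB

23.0 dB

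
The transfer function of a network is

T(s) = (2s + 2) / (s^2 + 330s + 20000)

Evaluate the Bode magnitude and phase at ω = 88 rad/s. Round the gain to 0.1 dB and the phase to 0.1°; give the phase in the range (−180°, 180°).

-45.1 dB, 22.2°

Substitute s = j88:
Numerator: 2(j88) + 2 = 2 + j176
Denominator: (j88)^2 + 330(j88) + 20000 = 12256 + j29040
|N| = √(2² + 176²) ≈ 176.01, ∠N ≈ 89.35°
|D| = √(12256² + 29040²) ≈ 31520, ∠D ≈ 67.12°
|T| = 176.01 / 31520 ≈ 0.0055841
Gain = 20 log₁₀(0.0055841) ≈ -45.06 dB
∠T = 89.35° − 67.12° = 22.23°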